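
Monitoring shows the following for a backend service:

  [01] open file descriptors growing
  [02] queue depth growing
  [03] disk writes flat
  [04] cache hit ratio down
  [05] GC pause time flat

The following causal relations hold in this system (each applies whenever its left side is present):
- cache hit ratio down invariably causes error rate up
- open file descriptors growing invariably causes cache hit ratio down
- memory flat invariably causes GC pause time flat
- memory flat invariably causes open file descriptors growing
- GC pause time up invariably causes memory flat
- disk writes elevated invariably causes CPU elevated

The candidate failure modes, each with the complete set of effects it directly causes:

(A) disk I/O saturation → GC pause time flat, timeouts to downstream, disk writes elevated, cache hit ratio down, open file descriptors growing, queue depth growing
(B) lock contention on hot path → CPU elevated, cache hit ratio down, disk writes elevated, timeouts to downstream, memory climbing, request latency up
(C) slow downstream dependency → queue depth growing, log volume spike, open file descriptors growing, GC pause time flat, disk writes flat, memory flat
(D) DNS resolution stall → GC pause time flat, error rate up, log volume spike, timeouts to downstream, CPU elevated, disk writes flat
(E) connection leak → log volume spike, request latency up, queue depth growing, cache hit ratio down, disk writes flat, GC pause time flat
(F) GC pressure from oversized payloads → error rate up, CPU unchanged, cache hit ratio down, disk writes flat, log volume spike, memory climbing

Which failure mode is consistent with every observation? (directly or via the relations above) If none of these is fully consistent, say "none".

For each candidate, compare predicted effects to what was observed:
(A) disk I/O saturation — fails on disk writes flat (predicts disk writes elevated, not disk writes flat)
(B) lock contention on hot path — open file descriptors growing miss; queue depth growing miss; disk writes flat miss; cache hit ratio down match; GC pause time flat miss
(C) slow downstream dependency — accounts for every observation (cache hit ratio down through open file descriptors growing → cache hit ratio down)
(D) DNS resolution stall — open file descriptors growing miss; queue depth growing miss; disk writes flat match; cache hit ratio down miss; GC pause time flat match
(E) connection leak — open file descriptors growing miss; queue depth growing match; disk writes flat match; cache hit ratio down match; GC pause time flat match
(F) GC pressure from oversized payloads — open file descriptors growing miss; queue depth growing miss; disk writes flat match; cache hit ratio down match; GC pause time flat miss
Only (C) is consistent with every observation.

C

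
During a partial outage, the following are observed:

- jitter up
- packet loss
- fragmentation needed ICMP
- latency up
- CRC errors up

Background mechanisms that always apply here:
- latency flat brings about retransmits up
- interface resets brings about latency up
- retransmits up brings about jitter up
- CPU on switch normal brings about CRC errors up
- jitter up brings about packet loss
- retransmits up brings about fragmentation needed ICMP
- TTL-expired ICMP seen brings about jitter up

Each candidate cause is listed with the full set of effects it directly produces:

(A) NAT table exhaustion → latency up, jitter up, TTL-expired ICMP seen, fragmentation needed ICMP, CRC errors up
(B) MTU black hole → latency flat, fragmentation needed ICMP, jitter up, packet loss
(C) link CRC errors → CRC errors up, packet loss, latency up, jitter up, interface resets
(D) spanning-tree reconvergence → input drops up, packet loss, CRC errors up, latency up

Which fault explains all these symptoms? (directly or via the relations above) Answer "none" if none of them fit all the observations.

Checking each candidate against the observations:
(A) NAT table exhaustion — jitter up match; packet loss match (by jitter up → packet loss); fragmentation needed ICMP match; latency up match; CRC errors up match
(B) MTU black hole — jitter up match; packet loss match; fragmentation needed ICMP match; latency up miss; CRC errors up miss
(C) link CRC errors — does not account for fragmentation needed ICMP
(D) spanning-tree reconvergence — jitter up miss; packet loss match; fragmentation needed ICMP miss; latency up match; CRC errors up match
(A) is the only candidate with no mismatches.

A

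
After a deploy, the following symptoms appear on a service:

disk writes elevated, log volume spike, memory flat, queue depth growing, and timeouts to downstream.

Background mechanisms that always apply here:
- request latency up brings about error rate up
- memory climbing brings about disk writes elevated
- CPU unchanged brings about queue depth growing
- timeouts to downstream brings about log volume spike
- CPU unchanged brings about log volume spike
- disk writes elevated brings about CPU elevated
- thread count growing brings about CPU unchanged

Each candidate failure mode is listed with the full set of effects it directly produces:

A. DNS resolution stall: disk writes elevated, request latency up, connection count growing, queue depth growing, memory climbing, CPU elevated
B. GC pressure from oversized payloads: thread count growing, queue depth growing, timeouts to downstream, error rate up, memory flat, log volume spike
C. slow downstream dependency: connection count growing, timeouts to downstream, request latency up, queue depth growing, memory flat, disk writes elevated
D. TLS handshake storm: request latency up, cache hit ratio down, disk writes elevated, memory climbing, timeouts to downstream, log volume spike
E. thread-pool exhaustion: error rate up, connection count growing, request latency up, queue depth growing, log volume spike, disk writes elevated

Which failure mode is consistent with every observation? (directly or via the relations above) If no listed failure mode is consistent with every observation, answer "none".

Checking each candidate against the observations:
(A) DNS resolution stall — disk writes elevated yes; log volume spike NO; memory flat NO; queue depth growing yes; timeouts to downstream NO
(B) GC pressure from oversized payloads — does not account for disk writes elevated
(C) slow downstream dependency — disk writes elevated yes; log volume spike yes (via timeouts to downstream → log volume spike); memory flat yes; queue depth growing yes; timeouts to downstream yes
(D) TLS handshake storm — fails on memory flat, queue depth growing (predicts memory climbing, not memory flat)
(E) thread-pool exhaustion — disk writes elevated yes; log volume spike yes; memory flat NO; queue depth growing yes; timeouts to downstream NO
(C) is the only candidate with no mismatches.

C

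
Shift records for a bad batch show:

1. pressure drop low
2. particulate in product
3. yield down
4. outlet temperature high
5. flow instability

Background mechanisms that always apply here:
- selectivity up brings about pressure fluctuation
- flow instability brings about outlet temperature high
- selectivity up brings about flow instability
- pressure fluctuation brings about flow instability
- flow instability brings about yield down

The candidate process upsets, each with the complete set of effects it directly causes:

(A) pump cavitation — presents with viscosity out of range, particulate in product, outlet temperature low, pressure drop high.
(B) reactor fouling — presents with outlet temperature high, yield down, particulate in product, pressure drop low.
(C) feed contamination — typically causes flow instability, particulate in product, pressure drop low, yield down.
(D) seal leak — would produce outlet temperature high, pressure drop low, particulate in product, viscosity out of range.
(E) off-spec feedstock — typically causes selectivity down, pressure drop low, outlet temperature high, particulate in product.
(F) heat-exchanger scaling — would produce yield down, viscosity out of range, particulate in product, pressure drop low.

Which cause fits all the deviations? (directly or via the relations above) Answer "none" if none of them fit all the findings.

Per-candidate check:
(A) pump cavitation — fails on pressure drop low, yield down, outlet temperature high, flow instability (predicts pressure drop high, not pressure drop low; predicts outlet temperature low, not outlet temperature high)
(B) reactor fouling — does not account for flow instability
(C) feed contamination — pressure drop low ✓; particulate in product ✓; yield down ✓; outlet temperature high ✓ (by flow instability → outlet temperature high); flow instability ✓
(D) seal leak — does not account for yield down, flow instability
(E) off-spec feedstock — does not account for yield down, flow instability
(F) heat-exchanger scaling — pressure drop low ✓; particulate in product ✓; yield down ✓; outlet temperature high ✗; flow instability ✗
(C) alone accounts for all the evidence.

C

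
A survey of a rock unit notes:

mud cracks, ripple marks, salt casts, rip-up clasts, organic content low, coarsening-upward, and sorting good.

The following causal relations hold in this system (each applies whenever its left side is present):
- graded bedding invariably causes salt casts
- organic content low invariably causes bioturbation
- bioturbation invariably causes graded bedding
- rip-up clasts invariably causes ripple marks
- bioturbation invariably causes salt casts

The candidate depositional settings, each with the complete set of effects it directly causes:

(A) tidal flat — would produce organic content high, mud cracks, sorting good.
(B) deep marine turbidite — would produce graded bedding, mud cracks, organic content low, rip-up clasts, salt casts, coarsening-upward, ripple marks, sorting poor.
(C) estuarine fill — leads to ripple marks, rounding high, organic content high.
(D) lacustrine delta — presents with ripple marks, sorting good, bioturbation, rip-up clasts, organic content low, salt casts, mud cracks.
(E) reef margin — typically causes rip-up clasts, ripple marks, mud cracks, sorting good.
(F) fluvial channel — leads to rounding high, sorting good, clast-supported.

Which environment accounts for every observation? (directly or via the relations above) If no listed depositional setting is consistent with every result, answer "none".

none

Testing each hypothesis:
(A) tidal flat — mud cracks yes; ripple marks NO; salt casts NO; rip-up clasts NO; organic content low NO; coarsening-upward NO; sorting good yes
(B) deep marine turbidite — fails on sorting good (predicts sorting poor, not sorting good)
(C) estuarine fill — mud cracks NO; ripple marks yes; salt casts NO; rip-up clasts NO; organic content low NO; coarsening-upward NO; sorting good NO
(D) lacustrine delta — mud cracks yes; ripple marks yes; salt casts yes; rip-up clasts yes; organic content low yes; coarsening-upward NO; sorting good yes
(E) reef margin — mud cracks yes; ripple marks yes; salt casts NO; rip-up clasts yes; organic content low NO; coarsening-upward NO; sorting good yes
(F) fluvial channel — mud cracks NO; ripple marks NO; salt casts NO; rip-up clasts NO; organic content low NO; coarsening-upward NO; sorting good yes
No candidate is consistent with all observations.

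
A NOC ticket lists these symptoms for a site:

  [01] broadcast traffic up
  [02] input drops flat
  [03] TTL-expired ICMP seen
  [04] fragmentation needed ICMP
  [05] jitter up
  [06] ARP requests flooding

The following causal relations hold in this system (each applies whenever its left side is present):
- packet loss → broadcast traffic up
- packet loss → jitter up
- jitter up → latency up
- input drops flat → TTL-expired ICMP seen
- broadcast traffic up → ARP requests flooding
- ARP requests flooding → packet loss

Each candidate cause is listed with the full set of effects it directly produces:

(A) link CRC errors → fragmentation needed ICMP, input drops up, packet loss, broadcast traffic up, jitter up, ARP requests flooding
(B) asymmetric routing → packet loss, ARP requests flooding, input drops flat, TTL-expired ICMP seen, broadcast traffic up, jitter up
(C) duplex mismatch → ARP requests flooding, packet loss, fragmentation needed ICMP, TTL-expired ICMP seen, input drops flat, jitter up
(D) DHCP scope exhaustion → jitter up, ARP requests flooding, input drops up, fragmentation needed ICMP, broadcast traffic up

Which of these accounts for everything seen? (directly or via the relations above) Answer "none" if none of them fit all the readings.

C

For each candidate, compare predicted effects to what was observed:
(A) link CRC errors — fails on input drops flat, TTL-expired ICMP seen (predicts input drops up, not input drops flat)
(B) asymmetric routing — broadcast traffic up match; input drops flat match; TTL-expired ICMP seen match; fragmentation needed ICMP miss; jitter up match; ARP requests flooding match
(C) duplex mismatch — broadcast traffic up match (through packet loss → broadcast traffic up); input drops flat match; TTL-expired ICMP seen match; fragmentation needed ICMP match; jitter up match; ARP requests flooding match
(D) DHCP scope exhaustion — fails on input drops flat, TTL-expired ICMP seen (predicts input drops up, not input drops flat)
(C) alone accounts for all the evidence.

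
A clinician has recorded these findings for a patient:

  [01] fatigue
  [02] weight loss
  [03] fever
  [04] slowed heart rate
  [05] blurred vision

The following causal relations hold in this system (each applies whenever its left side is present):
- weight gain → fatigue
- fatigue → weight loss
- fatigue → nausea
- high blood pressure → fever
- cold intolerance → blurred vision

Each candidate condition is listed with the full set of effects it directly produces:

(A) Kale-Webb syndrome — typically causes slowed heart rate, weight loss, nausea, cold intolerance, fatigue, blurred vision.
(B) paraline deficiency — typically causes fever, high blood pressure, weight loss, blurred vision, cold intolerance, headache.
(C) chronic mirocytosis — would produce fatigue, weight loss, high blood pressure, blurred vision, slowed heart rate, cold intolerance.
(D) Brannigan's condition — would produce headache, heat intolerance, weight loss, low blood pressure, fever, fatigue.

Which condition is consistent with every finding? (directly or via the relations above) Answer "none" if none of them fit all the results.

Per-candidate check:
(A) Kale-Webb syndrome — fatigue +; weight loss +; fever -; slowed heart rate +; blurred vision +
(B) paraline deficiency — does not account for fatigue, slowed heart rate
(C) chronic mirocytosis — fatigue +; weight loss +; fever + (through high blood pressure → fever); slowed heart rate +; blurred vision +
(D) Brannigan's condition — does not account for slowed heart rate, blurred vision
(C) alone accounts for all the evidence.

C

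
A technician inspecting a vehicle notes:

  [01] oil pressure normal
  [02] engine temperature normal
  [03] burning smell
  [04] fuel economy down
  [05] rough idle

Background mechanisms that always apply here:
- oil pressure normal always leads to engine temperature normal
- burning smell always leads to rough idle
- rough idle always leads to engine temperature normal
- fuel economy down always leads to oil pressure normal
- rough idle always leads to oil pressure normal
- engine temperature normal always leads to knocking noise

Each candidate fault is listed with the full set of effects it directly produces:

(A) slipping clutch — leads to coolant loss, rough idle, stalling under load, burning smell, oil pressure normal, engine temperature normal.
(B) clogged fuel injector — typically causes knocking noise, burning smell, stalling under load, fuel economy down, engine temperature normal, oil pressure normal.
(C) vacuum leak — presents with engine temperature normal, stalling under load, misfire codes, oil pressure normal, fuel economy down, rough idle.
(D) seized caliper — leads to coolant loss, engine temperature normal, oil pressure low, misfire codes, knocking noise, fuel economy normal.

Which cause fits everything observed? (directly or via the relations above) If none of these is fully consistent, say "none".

B

Per-candidate check:
(A) slipping clutch — does not account for fuel economy down
(B) clogged fuel injector — oil pressure normal yes; engine temperature normal yes; burning smell yes; fuel economy down yes; rough idle yes (via burning smell → rough idle)
(C) vacuum leak — oil pressure normal yes; engine temperature normal yes; burning smell NO; fuel economy down yes; rough idle yes
(D) seized caliper — oil pressure normal NO; engine temperature normal yes; burning smell NO; fuel economy down NO; rough idle NO
(B) is the only candidate with no mismatches.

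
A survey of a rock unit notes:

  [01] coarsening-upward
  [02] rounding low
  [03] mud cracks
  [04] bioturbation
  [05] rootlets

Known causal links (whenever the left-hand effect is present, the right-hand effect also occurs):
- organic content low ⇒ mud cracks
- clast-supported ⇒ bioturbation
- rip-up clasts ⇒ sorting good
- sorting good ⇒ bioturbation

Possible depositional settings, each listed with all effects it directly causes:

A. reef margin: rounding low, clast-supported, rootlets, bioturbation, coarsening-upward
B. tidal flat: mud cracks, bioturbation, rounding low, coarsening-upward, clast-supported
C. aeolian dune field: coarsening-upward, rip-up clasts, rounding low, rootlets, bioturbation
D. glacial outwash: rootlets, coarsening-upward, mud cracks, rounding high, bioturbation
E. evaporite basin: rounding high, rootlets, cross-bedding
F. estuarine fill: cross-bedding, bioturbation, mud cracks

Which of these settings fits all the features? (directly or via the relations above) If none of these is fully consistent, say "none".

Checking each candidate against the observations:
(A) reef margin — coarsening-upward yes; rounding low yes; mud cracks NO; bioturbation yes; rootlets yes
(B) tidal flat — coarsening-upward yes; rounding low yes; mud cracks yes; bioturbation yes; rootlets NO
(C) aeolian dune field — does not account for mud cracks
(D) glacial outwash — coarsening-upward yes; rounding low NO; mud cracks yes; bioturbation yes; rootlets yes
(E) evaporite basin — coarsening-upward NO; rounding low NO; mud cracks NO; bioturbation NO; rootlets yes
(F) estuarine fill — coarsening-upward NO; rounding low NO; mud cracks yes; bioturbation yes; rootlets NO
No candidate is consistent with all observations.

none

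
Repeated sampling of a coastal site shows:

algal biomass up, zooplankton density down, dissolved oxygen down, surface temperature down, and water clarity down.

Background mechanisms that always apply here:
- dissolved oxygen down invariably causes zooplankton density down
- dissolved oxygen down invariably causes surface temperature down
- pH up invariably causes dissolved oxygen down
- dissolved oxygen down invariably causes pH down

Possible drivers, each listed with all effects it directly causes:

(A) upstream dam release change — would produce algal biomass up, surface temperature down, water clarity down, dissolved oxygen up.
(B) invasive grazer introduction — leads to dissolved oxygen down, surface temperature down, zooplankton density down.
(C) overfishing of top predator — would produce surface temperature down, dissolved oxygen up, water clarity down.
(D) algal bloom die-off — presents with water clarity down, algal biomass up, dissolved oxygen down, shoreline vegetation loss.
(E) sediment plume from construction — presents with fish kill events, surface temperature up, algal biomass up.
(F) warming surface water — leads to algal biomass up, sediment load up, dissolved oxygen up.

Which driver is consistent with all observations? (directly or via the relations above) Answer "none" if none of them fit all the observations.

Checking each candidate against the observations:
(A) upstream dam release change — algal biomass up match; zooplankton density down miss; dissolved oxygen down miss; surface temperature down match; water clarity down match
(B) invasive grazer introduction — does not account for algal biomass up, water clarity down
(C) overfishing of top predator — algal biomass up miss; zooplankton density down miss; dissolved oxygen down miss; surface temperature down match; water clarity down match
(D) algal bloom die-off — algal biomass up match; zooplankton density down match (via dissolved oxygen down → zooplankton density down); dissolved oxygen down match; surface temperature down match (via dissolved oxygen down → surface temperature down); water clarity down match
(E) sediment plume from construction — fails on zooplankton density down, dissolved oxygen down, surface temperature down, water clarity down (predicts surface temperature up, not surface temperature down)
(F) warming surface water — algal biomass up match; zooplankton density down miss; dissolved oxygen down miss; surface temperature down miss; water clarity down miss
(D) is the only candidate with no mismatches.

D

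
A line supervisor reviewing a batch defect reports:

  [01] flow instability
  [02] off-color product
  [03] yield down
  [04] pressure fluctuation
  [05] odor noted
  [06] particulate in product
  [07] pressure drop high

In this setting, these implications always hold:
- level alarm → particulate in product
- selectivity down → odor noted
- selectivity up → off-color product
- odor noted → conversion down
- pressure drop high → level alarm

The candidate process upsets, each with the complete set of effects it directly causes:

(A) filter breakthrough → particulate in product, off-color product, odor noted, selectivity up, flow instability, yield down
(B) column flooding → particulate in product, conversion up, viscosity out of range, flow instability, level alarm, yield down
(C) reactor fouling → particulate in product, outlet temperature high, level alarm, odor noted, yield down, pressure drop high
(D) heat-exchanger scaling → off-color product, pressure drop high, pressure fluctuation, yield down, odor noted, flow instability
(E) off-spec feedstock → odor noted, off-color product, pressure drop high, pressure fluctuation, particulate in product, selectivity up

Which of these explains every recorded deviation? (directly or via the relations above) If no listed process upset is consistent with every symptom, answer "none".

Testing each hypothesis:
(A) filter breakthrough — flow instability +; off-color product +; yield down +; pressure fluctuation -; odor noted +; particulate in product +; pressure drop high -
(B) column flooding — does not account for off-color product, pressure fluctuation, odor noted, pressure drop high
(C) reactor fouling — flow instability -; off-color product -; yield down +; pressure fluctuation -; odor noted +; particulate in product +; pressure drop high +
(D) heat-exchanger scaling — accounts for every observation (particulate in product by pressure drop high → level alarm → particulate in product)
(E) off-spec feedstock — flow instability -; off-color product +; yield down -; pressure fluctuation +; odor noted +; particulate in product +; pressure drop high +
Only (D) is consistent with every observation.

D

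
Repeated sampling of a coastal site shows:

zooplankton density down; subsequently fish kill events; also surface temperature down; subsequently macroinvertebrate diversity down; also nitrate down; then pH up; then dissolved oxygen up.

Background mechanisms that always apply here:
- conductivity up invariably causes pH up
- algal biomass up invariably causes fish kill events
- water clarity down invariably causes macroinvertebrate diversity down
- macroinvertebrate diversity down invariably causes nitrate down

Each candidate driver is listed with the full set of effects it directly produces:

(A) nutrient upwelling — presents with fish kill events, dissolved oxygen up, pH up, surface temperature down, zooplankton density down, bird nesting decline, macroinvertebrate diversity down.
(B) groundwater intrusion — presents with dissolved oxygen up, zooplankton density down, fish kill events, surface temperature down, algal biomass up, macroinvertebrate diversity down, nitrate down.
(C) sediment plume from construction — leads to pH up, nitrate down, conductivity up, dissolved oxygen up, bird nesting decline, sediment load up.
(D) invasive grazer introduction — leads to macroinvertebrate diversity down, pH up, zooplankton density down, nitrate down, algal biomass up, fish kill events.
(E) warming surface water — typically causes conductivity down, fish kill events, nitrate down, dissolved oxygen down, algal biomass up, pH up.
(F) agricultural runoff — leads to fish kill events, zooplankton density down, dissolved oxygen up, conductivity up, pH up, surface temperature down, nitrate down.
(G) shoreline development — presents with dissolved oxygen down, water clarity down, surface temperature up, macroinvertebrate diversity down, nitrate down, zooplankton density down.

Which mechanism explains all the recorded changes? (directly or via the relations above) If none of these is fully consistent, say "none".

Checking each candidate against the observations:
(A) nutrient upwelling — zooplankton density down yes; fish kill events yes; surface temperature down yes; macroinvertebrate diversity down yes; nitrate down yes (by macroinvertebrate diversity down → nitrate down); pH up yes; dissolved oxygen up yes
(B) groundwater intrusion — zooplankton density down yes; fish kill events yes; surface temperature down yes; macroinvertebrate diversity down yes; nitrate down yes; pH up NO; dissolved oxygen up yes
(C) sediment plume from construction — zooplankton density down NO; fish kill events NO; surface temperature down NO; macroinvertebrate diversity down NO; nitrate down yes; pH up yes; dissolved oxygen up yes
(D) invasive grazer introduction — zooplankton density down yes; fish kill events yes; surface temperature down NO; macroinvertebrate diversity down yes; nitrate down yes; pH up yes; dissolved oxygen up NO
(E) warming surface water — fails on zooplankton density down, surface temperature down, macroinvertebrate diversity down, dissolved oxygen up (predicts dissolved oxygen down, not dissolved oxygen up)
(F) agricultural runoff — zooplankton density down yes; fish kill events yes; surface temperature down yes; macroinvertebrate diversity down NO; nitrate down yes; pH up yes; dissolved oxygen up yes
(G) shoreline development — fails on fish kill events, surface temperature down, pH up, dissolved oxygen up (predicts surface temperature up, not surface temperature down; predicts dissolved oxygen down, not dissolved oxygen up)
(A) is the only candidate with no mismatches.

A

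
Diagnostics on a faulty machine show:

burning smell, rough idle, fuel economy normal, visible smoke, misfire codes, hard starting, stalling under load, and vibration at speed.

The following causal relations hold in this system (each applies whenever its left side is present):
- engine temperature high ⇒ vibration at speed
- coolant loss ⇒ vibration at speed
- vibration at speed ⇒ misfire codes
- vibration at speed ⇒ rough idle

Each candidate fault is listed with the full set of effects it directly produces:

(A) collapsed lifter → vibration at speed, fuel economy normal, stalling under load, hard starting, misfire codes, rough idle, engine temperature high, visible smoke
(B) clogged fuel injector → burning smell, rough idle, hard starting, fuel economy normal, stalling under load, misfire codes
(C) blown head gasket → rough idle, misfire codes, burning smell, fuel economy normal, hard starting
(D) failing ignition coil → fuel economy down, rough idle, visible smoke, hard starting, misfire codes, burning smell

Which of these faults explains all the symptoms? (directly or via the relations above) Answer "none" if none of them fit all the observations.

none

Checking each candidate against the observations:
(A) collapsed lifter — does not account for burning smell
(B) clogged fuel injector — burning smell ✓; rough idle ✓; fuel economy normal ✓; visible smoke ✗; misfire codes ✓; hard starting ✓; stalling under load ✓; vibration at speed ✗
(C) blown head gasket — burning smell ✓; rough idle ✓; fuel economy normal ✓; visible smoke ✗; misfire codes ✓; hard starting ✓; stalling under load ✗; vibration at speed ✗
(D) failing ignition coil — burning smell ✓; rough idle ✓; fuel economy normal ✗; visible smoke ✓; misfire codes ✓; hard starting ✓; stalling under load ✗; vibration at speed ✗
Every candidate fails on at least one observation.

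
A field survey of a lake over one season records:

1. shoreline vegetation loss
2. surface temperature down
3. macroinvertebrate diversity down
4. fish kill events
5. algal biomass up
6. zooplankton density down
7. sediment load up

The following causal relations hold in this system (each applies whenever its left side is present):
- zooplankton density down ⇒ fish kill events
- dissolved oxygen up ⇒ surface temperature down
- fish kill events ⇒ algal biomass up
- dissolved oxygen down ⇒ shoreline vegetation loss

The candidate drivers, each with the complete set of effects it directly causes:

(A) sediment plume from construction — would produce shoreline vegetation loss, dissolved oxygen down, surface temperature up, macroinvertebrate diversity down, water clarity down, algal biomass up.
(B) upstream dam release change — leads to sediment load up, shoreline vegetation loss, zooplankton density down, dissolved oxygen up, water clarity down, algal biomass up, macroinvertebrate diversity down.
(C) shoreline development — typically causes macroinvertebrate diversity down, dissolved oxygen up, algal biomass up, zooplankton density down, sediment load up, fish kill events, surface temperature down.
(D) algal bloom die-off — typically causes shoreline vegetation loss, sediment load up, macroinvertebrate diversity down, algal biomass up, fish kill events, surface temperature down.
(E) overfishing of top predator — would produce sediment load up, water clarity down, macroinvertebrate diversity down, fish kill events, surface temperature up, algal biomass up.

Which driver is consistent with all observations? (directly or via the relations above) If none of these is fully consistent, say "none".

For each candidate, compare predicted effects to what was observed:
(A) sediment plume from construction — shoreline vegetation loss +; surface temperature down -; macroinvertebrate diversity down +; fish kill events -; algal biomass up +; zooplankton density down -; sediment load up -
(B) upstream dam release change — shoreline vegetation loss +; surface temperature down + (through dissolved oxygen up → surface temperature down); macroinvertebrate diversity down +; fish kill events + (through zooplankton density down → fish kill events); algal biomass up +; zooplankton density down +; sediment load up +
(C) shoreline development — shoreline vegetation loss -; surface temperature down +; macroinvertebrate diversity down +; fish kill events +; algal biomass up +; zooplankton density down +; sediment load up +
(D) algal bloom die-off — shoreline vegetation loss +; surface temperature down +; macroinvertebrate diversity down +; fish kill events +; algal biomass up +; zooplankton density down -; sediment load up +
(E) overfishing of top predator — shoreline vegetation loss -; surface temperature down -; macroinvertebrate diversity down +; fish kill events +; algal biomass up +; zooplankton density down -; sediment load up +
(B) is the only candidate with no mismatches.

B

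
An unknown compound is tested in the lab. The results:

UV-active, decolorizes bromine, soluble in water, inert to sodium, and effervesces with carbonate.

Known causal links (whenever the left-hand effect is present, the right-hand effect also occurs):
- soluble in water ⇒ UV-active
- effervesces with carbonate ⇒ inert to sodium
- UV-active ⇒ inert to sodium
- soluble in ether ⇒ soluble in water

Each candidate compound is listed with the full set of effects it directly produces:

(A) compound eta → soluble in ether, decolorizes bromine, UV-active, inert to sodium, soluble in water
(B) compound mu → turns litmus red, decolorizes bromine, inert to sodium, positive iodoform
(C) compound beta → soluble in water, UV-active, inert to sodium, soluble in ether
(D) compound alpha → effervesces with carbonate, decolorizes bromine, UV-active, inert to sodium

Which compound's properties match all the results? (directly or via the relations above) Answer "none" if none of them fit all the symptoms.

Testing each hypothesis:
(A) compound eta — does not account for effervesces with carbonate
(B) compound mu — UV-active ✗; decolorizes bromine ✓; soluble in water ✗; inert to sodium ✓; effervesces with carbonate ✗
(C) compound beta — does not account for decolorizes bromine, effervesces with carbonate
(D) compound alpha — UV-active ✓; decolorizes bromine ✓; soluble in water ✗; inert to sodium ✓; effervesces with carbonate ✓
None of the listed candidates fits everything.

none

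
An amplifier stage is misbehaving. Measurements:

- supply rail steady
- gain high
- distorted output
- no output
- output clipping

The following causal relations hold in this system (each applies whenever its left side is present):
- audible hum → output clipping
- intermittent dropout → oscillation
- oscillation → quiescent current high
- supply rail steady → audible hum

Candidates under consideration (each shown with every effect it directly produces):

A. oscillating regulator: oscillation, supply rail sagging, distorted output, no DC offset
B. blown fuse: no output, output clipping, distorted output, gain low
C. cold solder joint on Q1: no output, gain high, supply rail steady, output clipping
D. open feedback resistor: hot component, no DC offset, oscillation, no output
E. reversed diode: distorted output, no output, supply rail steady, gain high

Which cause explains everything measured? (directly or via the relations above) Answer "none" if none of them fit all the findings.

Testing each hypothesis:
(A) oscillating regulator — supply rail steady -; gain high -; distorted output +; no output -; output clipping -
(B) blown fuse — fails on supply rail steady, gain high (predicts gain low, not gain high)
(C) cold solder joint on Q1 — supply rail steady +; gain high +; distorted output -; no output +; output clipping +
(D) open feedback resistor — supply rail steady -; gain high -; distorted output -; no output +; output clipping -
(E) reversed diode — accounts for every observation (output clipping by supply rail steady → audible hum → output clipping)
(E) alone accounts for all the evidence.

E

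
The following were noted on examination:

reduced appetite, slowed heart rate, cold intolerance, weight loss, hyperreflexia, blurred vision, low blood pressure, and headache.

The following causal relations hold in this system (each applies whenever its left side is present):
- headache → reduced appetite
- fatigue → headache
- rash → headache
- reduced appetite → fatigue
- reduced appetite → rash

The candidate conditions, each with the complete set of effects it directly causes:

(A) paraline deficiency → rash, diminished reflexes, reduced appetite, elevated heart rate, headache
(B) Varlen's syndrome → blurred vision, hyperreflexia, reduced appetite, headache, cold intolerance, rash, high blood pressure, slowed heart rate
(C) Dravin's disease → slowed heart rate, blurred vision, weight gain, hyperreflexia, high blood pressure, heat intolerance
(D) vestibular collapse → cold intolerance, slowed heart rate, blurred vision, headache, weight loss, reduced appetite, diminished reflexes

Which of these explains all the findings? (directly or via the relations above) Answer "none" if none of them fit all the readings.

none

Checking each candidate against the observations:
(A) paraline deficiency — fails on slowed heart rate, cold intolerance, weight loss, hyperreflexia, blurred vision, low blood pressure (predicts elevated heart rate, not slowed heart rate; predicts diminished reflexes, not hyperreflexia)
(B) Varlen's syndrome — fails on weight loss, low blood pressure (predicts high blood pressure, not low blood pressure)
(C) Dravin's disease — fails on reduced appetite, cold intolerance, weight loss, low blood pressure, headache (predicts heat intolerance, not cold intolerance; predicts weight gain, not weight loss; predicts high blood pressure, not low blood pressure)
(D) vestibular collapse — reduced appetite yes; slowed heart rate yes; cold intolerance yes; weight loss yes; hyperreflexia NO; blurred vision yes; low blood pressure NO; headache yes
No candidate is consistent with all observations.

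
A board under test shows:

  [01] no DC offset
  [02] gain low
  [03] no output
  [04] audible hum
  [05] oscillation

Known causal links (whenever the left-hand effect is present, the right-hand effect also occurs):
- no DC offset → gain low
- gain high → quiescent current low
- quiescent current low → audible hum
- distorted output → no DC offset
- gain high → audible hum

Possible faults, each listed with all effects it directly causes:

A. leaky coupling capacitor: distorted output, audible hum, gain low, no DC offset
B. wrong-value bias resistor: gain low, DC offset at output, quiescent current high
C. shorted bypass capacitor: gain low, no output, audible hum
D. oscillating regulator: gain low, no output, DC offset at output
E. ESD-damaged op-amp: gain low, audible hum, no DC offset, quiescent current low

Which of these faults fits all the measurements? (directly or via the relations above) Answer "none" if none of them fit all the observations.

none

Per-candidate check:
(A) leaky coupling capacitor — no DC offset match; gain low match; no output miss; audible hum match; oscillation miss
(B) wrong-value bias resistor — no DC offset miss; gain low match; no output miss; audible hum miss; oscillation miss
(C) shorted bypass capacitor — does not account for no DC offset, oscillation
(D) oscillating regulator — no DC offset miss; gain low match; no output match; audible hum miss; oscillation miss
(E) ESD-damaged op-amp — no DC offset match; gain low match; no output miss; audible hum match; oscillation miss
No candidate is consistent with all observations.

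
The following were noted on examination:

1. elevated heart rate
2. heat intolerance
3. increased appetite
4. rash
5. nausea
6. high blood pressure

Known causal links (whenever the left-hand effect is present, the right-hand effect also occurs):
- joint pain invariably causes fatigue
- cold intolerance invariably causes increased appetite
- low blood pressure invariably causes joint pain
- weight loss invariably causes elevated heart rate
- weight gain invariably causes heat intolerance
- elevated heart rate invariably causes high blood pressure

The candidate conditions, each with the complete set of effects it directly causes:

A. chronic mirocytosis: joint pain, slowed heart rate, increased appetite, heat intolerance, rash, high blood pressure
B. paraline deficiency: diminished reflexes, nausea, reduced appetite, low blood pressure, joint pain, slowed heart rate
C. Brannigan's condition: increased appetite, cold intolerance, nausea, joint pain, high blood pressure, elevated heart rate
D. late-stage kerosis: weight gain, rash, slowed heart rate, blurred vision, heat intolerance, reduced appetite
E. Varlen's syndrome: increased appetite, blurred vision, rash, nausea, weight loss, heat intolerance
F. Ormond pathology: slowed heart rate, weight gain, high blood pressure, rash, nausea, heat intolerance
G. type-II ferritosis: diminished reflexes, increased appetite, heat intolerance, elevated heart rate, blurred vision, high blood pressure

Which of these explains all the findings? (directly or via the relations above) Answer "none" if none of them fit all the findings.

E

Testing each hypothesis:
(A) chronic mirocytosis — fails on elevated heart rate, nausea (predicts slowed heart rate, not elevated heart rate)
(B) paraline deficiency — elevated heart rate ✗; heat intolerance ✗; increased appetite ✗; rash ✗; nausea ✓; high blood pressure ✗
(C) Brannigan's condition — elevated heart rate ✓; heat intolerance ✗; increased appetite ✓; rash ✗; nausea ✓; high blood pressure ✓
(D) late-stage kerosis — fails on elevated heart rate, increased appetite, nausea, high blood pressure (predicts slowed heart rate, not elevated heart rate; predicts reduced appetite, not increased appetite)
(E) Varlen's syndrome — accounts for every observation (elevated heart rate by weight loss → elevated heart rate)
(F) Ormond pathology — elevated heart rate ✗; heat intolerance ✓; increased appetite ✗; rash ✓; nausea ✓; high blood pressure ✓
(G) type-II ferritosis — elevated heart rate ✓; heat intolerance ✓; increased appetite ✓; rash ✗; nausea ✗; high blood pressure ✓
(E) is the only candidate with no mismatches.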